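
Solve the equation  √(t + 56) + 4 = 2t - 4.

Isolate the radical: √(t + 56) = 2t - 8.
Square both sides: t + 56 = (2t - 8)².
Expand and rearrange: 4t² - 33t + 8 = 0.
Solving gives t = 8 or t = 0.25.
Check each candidate in the original equation:
  t = 8: √(64) = 8, while 2t - 8 = 8 — valid.
  t = 0.25: √(56.25) = 7.5, while 2t - 8 = -7.5 — extraneous.

t = 8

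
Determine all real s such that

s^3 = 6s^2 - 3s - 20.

Rearrange: s^3 - 6s^2 + 3s + 20 = 0.
Possible rational roots are divisors of 20. Testing s = 4 gives 0, so (s - 4) is a factor.
Divide: s^3 - 6s^2 + 3s + 20 = (s - 4)(s^2 - 2s - 5).
Apply the quadratic formula to s^2 - 2s - 5 = 0: s = (2 +/- sqrt(24))/2, i.e. s ~= 3.4495 or s ~= -1.4495.

s = -1.4495 or s = 3.4495 or s = 4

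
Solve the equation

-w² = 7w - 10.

Rearrange to standard form: -w² - 7w + 10 = 0.
Discriminant: (-7)² − 4·(-1)·10 = 89.
Quadratic formula: w = (7 ± √89) / (-2).
So w = -√(89)/2 - 7/2 ≈ -8.217 or w = -7/2 + √(89)/2 ≈ 1.217.

w = -8.217 or w = 1.217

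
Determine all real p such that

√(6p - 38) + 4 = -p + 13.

Isolate the radical: √(6p - 38) = -p + 9.
Square both sides: 6p - 38 = (-p + 9)².
Expand and rearrange: p² - 24p + 119 = 0.
Solving gives p = 17 or p = 7.
Check each candidate in the original equation:
  p = 17: √(64) = 8, while -p + 9 = -8 — extraneous.
  p = 7: √(4) = 2, while -p + 9 = 2 — valid.

p = 7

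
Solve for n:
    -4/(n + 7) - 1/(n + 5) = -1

n = -5.5616 or n = -1.4384

Multiply both sides by (n + 7)(n + 5):
-4(n + 5) - (n + 7) = -(n + 7)(n + 5).
Expand and collect terms: -n^2 - 7n - 8 = 0.
By the quadratic formula, n = (7 +/- sqrt(17)) / -2, so n ~= -5.5616 or n ~= -1.4384.
Neither value makes a denominator zero (n != -7, n != -5), so both are valid.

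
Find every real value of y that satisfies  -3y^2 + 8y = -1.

Rearrange to standard form: -3y^2 + 8y + 1 = 0.
Discriminant: (8)^2 - 4*(-3)*1 = 76.
Quadratic formula: y = (-8 +/- sqrt(76)) / (-6).
So y = 4/3 - sqrt(19)/3 ~= -0.1196 or y = 4/3 + sqrt(19)/3 ~= 2.7863.

y = -0.1196 or y = 2.7863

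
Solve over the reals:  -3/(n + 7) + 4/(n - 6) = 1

Multiply both sides by (n + 7)(n - 6):
-3(n - 6) + 4(n + 7) = (n + 7)(n - 6).
Expand and collect terms: n^2 - 88 = 0.
By the quadratic formula, n = (0 +/- sqrt(352)) / 2, so n ~= 9.3808 or n ~= -9.3808.
Neither value makes a denominator zero (n != -7, n != 6), so both are valid.

n = -9.3808 or n = 9.3808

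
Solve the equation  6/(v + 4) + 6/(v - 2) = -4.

Multiply both sides by (v + 4)(v - 2):
6(v - 2) + 6(v + 4) = -4(v + 4)(v - 2).
Expand and collect terms: -4v^2 - 20v + 20 = 0.
By the quadratic formula, v = (20 +/- sqrt(720)) / -8, so v ~= -5.8541 or v ~= 0.8541.
Neither value makes a denominator zero (v != -4, v != 2), so both are valid.

v = -5.8541 or v = 0.8541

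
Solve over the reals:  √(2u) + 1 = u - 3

Isolate the radical: √(2u) = u - 4.
Square both sides: 2u = (u - 4)².
Expand and rearrange: u² - 10u + 16 = 0.
Solving gives u = 8 or u = 2.
Check each candidate in the original equation:
  u = 8: √(16) = 4, while u - 4 = 4 — valid.
  u = 2: √(4) = 2, while u - 4 = -2 — extraneous.

u = 8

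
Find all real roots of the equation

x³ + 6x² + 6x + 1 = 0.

Possible rational roots are divisors of 1. Testing x = -1 gives 0, so (x + 1) is a factor.
Divide: x³ + 6x² + 6x + 1 = (x + 1)(x² + 5x + 1).
Apply the quadratic formula to x² + 5x + 1 = 0: x = (-5 ± √21)/2, i.e. x ≈ -0.2087 or x ≈ -4.7913.

x = -4.7913 or x = -1 or x = -0.2087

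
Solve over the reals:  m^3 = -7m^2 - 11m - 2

Rearrange: m^3 + 7m^2 + 11m + 2 = 0.
Possible rational roots are divisors of 2. Testing m = -2 gives 0, so (m + 2) is a factor.
Divide: m^3 + 7m^2 + 11m + 2 = (m + 2)(m^2 + 5m + 1).
Apply the quadratic formula to m^2 + 5m + 1 = 0: m = (-5 +/- sqrt(21))/2, i.e. m ~= -0.2087 or m ~= -4.7913.

m = -4.7913 or m = -2 or m = -0.2087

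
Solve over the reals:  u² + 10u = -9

u = -9 or u = -1

Bring every term to one side: u² + 10u + 9 = 0.
Factor: (u + 9)(u + 1) = 0.
So u = -9 or u = -1.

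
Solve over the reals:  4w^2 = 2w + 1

w = -0.309 or w = 0.809

Rearrange to standard form: 4w^2 - 2w - 1 = 0.
Discriminant: (-2)^2 - 4*4*(-1) = 20.
Quadratic formula: w = (2 +/- sqrt(20)) / 8.
So w = 1/4 + sqrt(5)/4 ~= 0.809 or w = 1/4 - sqrt(5)/4 ~= -0.309.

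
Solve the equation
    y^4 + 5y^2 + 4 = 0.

Let u = y^2. The equation becomes u^2 + 5u + 4 = 0.
Factor: (u + 1)(u + 4) = 0, so u = -1 or u = -4.
y^2 = -1 < 0 has no real solution.
y^2 = -4 < 0 has no real solution.

No real solutions.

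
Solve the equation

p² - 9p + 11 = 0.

p = 1.4586 or p = 7.5414

Discriminant: (-9)² − 4·1·11 = 37.
Quadratic formula: p = (9 ± √37) / 2.
So p = √(37)/2 + 9/2 ≈ 7.5414 or p = 9/2 - √(37)/2 ≈ 1.4586.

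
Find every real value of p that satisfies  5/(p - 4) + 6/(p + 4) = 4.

p = -2.7348 or p = 5.4848

Multiply both sides by (p - 4)(p + 4):
5(p + 4) + 6(p - 4) = 4(p - 4)(p + 4).
Expand and collect terms: 4p^2 - 11p - 60 = 0.
By the quadratic formula, p = (11 +/- sqrt(1081)) / 8, so p ~= 5.4848 or p ~= -2.7348.
Neither value makes a denominator zero (p != 4, p != -4), so both are valid.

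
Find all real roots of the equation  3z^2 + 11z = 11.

Rearrange to standard form: 3z^2 + 11z - 11 = 0.
Discriminant: (11)^2 - 4*3*(-11) = 253.
Quadratic formula: z = (-11 +/- sqrt(253)) / 6.
So z = -11/6 + sqrt(253)/6 ~= 0.8177 or z = -sqrt(253)/6 - 11/6 ~= -4.4843.

z = -4.4843 or z = 0.8177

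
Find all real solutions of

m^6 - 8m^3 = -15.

Let u = m^3. The equation becomes u^2 - 8u + 15 = 0.
Factor: (u - 3)(u - 5) = 0, so u = 3 or u = 5.
m^3 = 3 gives m = (3)^(1/3) ~= 1.4422.
m^3 = 5 gives m = (5)^(1/3) ~= 1.71.

m = 1.4422 or m = 1.71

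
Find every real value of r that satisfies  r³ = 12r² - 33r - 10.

r = -0.2749 or r = 5 or r = 7.2749

Rearrange: r³ - 12r² + 33r + 10 = 0.
Possible rational roots are divisors of 10. Testing r = 5 gives 0, so (r - 5) is a factor.
Divide: r³ - 12r² + 33r + 10 = (r - 5)(r² - 7r - 2).
Apply the quadratic formula to r² - 7r - 2 = 0: r = (7 ± √57)/2, i.e. r ≈ 7.2749 or r ≈ -0.2749.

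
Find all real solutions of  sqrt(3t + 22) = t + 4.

t = 1

Square both sides: 3t + 22 = (t + 4)^2.
Expand and rearrange: t^2 + 5t - 6 = 0.
Solving gives t = 1 or t = -6.
Check each candidate in the original equation:
  t = 1: sqrt(25) = 5, while t + 4 = 5 — valid.
  t = -6: sqrt(4) = 2, while t + 4 = -2 — extraneous.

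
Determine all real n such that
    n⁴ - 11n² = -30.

Let u = n². The equation becomes u² - 11u + 30 = 0.
Factor: (u - 6)(u - 5) = 0, so u = 6 or u = 5.
n² = 6 gives n = ±√(6) ≈ ±2.4495.
n² = 5 gives n = ±√(5) ≈ ±2.2361.

n = -2.4495 or n = -2.2361 or n = 2.2361 or n = 2.4495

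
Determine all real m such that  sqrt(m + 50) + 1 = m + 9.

Isolate the radical: sqrt(m + 50) = m + 8.
Square both sides: m + 50 = (m + 8)^2.
Expand and rearrange: m^2 + 15m + 14 = 0.
Solving gives m = -1 or m = -14.
Check each candidate in the original equation:
  m = -1: sqrt(49) = 7, while m + 8 = 7 — valid.
  m = -14: sqrt(36) = 6, while m + 8 = -6 — extraneous.

m = -1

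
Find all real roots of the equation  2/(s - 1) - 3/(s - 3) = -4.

s = 0.6198 or s = 3.6302

Multiply both sides by (s - 1)(s - 3):
2(s - 3) - 3(s - 1) = -4(s - 1)(s - 3).
Expand and collect terms: -4s^2 + 17s - 9 = 0.
By the quadratic formula, s = (-17 +/- sqrt(145)) / -8, so s ~= 0.6198 or s ~= 3.6302.
Neither value makes a denominator zero (s != 1, s != 3), so both are valid.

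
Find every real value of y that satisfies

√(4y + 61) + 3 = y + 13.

y = -3

Isolate the radical: √(4y + 61) = y + 10.
Square both sides: 4y + 61 = (y + 10)².
Expand and rearrange: y² + 16y + 39 = 0.
Solving gives y = -3 or y = -13.
Check each candidate in the original equation:
  y = -3: √(49) = 7, while y + 10 = 7 — valid.
  y = -13: √(9) = 3, while y + 10 = -3 — extraneous.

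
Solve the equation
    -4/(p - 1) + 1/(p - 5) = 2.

p = -0.8423 or p = 5.3423

Multiply both sides by (p - 1)(p - 5):
-4(p - 5) + (p - 1) = 2(p - 1)(p - 5).
Expand and collect terms: 2p² - 9p - 9 = 0.
By the quadratic formula, p = (9 ± √153) / 4, so p ≈ 5.3423 or p ≈ -0.8423.
Neither value makes a denominator zero (p ≠ 1, p ≠ 5), so both are valid.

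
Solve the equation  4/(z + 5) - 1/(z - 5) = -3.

z = -6.2951 or z = 5.2951

Multiply both sides by (z + 5)(z - 5):
4(z - 5) - (z + 5) = -3(z + 5)(z - 5).
Expand and collect terms: -3z² - 3z + 100 = 0.
By the quadratic formula, z = (3 ± √1209) / -6, so z ≈ -6.2951 or z ≈ 5.2951.
Neither value makes a denominator zero (z ≠ -5, z ≠ 5), so both are valid.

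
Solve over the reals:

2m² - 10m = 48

m = -3 or m = 8

Bring every term to one side: 2m² - 10m - 48 = 0.
Factor: 2(m - 8)(m + 3) = 0.
So m = 8 or m = -3.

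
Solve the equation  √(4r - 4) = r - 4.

r = 10

Square both sides: 4r - 4 = (r - 4)².
Expand and rearrange: r² - 12r + 20 = 0.
Solving gives r = 10 or r = 2.
Check each candidate in the original equation:
  r = 10: √(36) = 6, while r - 4 = 6 — valid.
  r = 2: √(4) = 2, while r - 4 = -2 — extraneous.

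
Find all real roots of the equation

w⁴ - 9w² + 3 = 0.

Let u = w². The equation becomes u² - 9u + 3 = 0.
By the quadratic formula, u = √(69)/2 + 9/2 or u = 9/2 - √(69)/2.
w² = √(69)/2 + 9/2 gives w = ±√(√(69)/2 + 9/2) ≈ ±2.9417.
w² = 9/2 - √(69)/2 gives w = ±√(9/2 - √(69)/2) ≈ ±0.5888.

w = -2.9417 or w = -0.5888 or w = 0.5888 or w = 2.9417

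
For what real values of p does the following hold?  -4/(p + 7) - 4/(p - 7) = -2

Multiply both sides by (p + 7)(p - 7):
-4(p - 7) - 4(p + 7) = -2(p + 7)(p - 7).
Expand and collect terms: -2p^2 + 8p + 98 = 0.
By the quadratic formula, p = (-8 +/- sqrt(848)) / -4, so p ~= -5.2801 or p ~= 9.2801.
Neither value makes a denominator zero (p != -7, p != 7), so both are valid.

p = -5.2801 or p = 9.2801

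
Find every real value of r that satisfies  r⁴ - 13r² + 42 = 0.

r = -2.6458 or r = -2.4495 or r = 2.4495 or r = 2.6458

Let u = r². The equation becomes u² - 13u + 42 = 0.
Factor: (u - 7)(u - 6) = 0, so u = 7 or u = 6.
r² = 7 gives r = ±√(7) ≈ ±2.6458.
r² = 6 gives r = ±√(6) ≈ ±2.4495.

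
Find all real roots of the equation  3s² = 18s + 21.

s = -1 or s = 7

Bring every term to one side: 3s² - 18s - 21 = 0.
Factor: 3(s - 7)(s + 1) = 0.
So s = 7 or s = -1.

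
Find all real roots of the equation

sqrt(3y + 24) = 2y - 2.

y = 4

Square both sides: 3y + 24 = (2y - 2)^2.
Expand and rearrange: 4y^2 - 11y - 20 = 0.
Solving gives y = 4 or y = -1.25.
Check each candidate in the original equation:
  y = 4: sqrt(36) = 6, while 2y - 2 = 6 — valid.
  y = -1.25: sqrt(20.25) = 4.5, while 2y - 2 = -4.5 — extraneous.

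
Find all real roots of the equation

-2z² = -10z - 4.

z = -0.3723 or z = 5.3723

Rearrange to standard form: -2z² + 10z + 4 = 0.
Discriminant: (10)² − 4·(-2)·4 = 132.
Quadratic formula: z = (-10 ± √132) / (-4).
So z = 5/2 - √(33)/2 ≈ -0.3723 or z = 5/2 + √(33)/2 ≈ 5.3723.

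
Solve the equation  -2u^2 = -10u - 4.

Rearrange to standard form: -2u^2 + 10u + 4 = 0.
Discriminant: (10)^2 - 4*(-2)*4 = 132.
Quadratic formula: u = (-10 +/- sqrt(132)) / (-4).
So u = 5/2 - sqrt(33)/2 ~= -0.3723 or u = 5/2 + sqrt(33)/2 ~= 5.3723.

u = -0.3723 or u = 5.3723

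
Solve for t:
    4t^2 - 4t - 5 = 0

Discriminant: (-4)^2 - 4*4*(-5) = 96.
Quadratic formula: t = (4 +/- sqrt(96)) / 8.
So t = 1/2 + sqrt(6)/2 ~= 1.7247 or t = 1/2 - sqrt(6)/2 ~= -0.7247.

t = -0.7247 or t = 1.7247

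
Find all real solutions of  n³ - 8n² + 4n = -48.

Rearrange: n³ - 8n² + 4n + 48 = 0.
Possible rational roots are divisors of 48. Testing n = 4 gives 0, so (n - 4) is a factor.
Divide: n³ - 8n² + 4n + 48 = (n - 4)(n² - 4n - 12).
Factor the quadratic: n = 6 or n = -2.

n = -2 or n = 4 or n = 6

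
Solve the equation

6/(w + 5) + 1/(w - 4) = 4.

w = -3.5481 or w = 4.2981

Multiply both sides by (w + 5)(w - 4):
6(w - 4) + (w + 5) = 4(w + 5)(w - 4).
Expand and collect terms: 4w^2 - 3w - 61 = 0.
By the quadratic formula, w = (3 +/- sqrt(985)) / 8, so w ~= 4.2981 or w ~= -3.5481.
Neither value makes a denominator zero (w != -5, w != 4), so both are valid.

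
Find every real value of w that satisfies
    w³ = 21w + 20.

w = -4 or w = -1 or w = 5

Rearrange: w³ - 21w - 20 = 0.
Possible rational roots are divisors of -20. Testing w = -4 gives 0, so (w + 4) is a factor.
Divide: w³ - 21w - 20 = (w + 4)(w² - 4w - 5).
Factor the quadratic: w = 5 or w = -1.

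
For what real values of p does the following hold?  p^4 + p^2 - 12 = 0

p = -1.7321 or p = 1.7321

Let u = p^2. The equation becomes u^2 + u - 12 = 0.
Factor: (u + 4)(u - 3) = 0, so u = -4 or u = 3.
p^2 = -4 < 0 has no real solution.
p^2 = 3 gives p = +/-sqrt(3) ~= +/-1.7321.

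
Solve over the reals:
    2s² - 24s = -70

s = 5 or s = 7

Bring every term to one side: 2s² - 24s + 70 = 0.
Factor: 2(s - 5)(s - 7) = 0.
So s = 5 or s = 7.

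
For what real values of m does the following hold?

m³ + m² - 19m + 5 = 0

m = -5 or m = 0.2679 or m = 3.7321

Possible rational roots are divisors of 5. Testing m = -5 gives 0, so (m + 5) is a factor.
Divide: m³ + m² - 19m + 5 = (m + 5)(m² - 4m + 1).
Apply the quadratic formula to m² - 4m + 1 = 0: m = (4 ± √12)/2, i.e. m ≈ 3.7321 or m ≈ 0.2679.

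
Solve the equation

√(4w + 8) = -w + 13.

w = 7

Square both sides: 4w + 8 = (-w + 13)².
Expand and rearrange: w² - 30w + 161 = 0.
Solving gives w = 23 or w = 7.
Check each candidate in the original equation:
  w = 23: √(100) = 10, while -w + 13 = -10 — extraneous.
  w = 7: √(36) = 6, while -w + 13 = 6 — valid.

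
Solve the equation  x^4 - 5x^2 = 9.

x = -2.5308 or x = 2.5308

Let u = x^2. The equation becomes u^2 - 5u - 9 = 0.
By the quadratic formula, u = 5/2 + sqrt(61)/2 or u = 5/2 - sqrt(61)/2.
x^2 = 5/2 + sqrt(61)/2 gives x = +/-sqrt(5/2 + sqrt(61)/2) ~= +/-2.5308.
x^2 = 5/2 - sqrt(61)/2 < 0 has no real solution.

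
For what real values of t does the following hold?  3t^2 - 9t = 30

Bring every term to one side: 3t^2 - 9t - 30 = 0.
Factor: 3(t + 2)(t - 5) = 0.
So t = -2 or t = 5.

t = -2 or t = 5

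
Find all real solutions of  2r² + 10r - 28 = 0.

Factor: 2(r + 7)(r - 2) = 0.
So r = -7 or r = 2.

r = -7 or r = 2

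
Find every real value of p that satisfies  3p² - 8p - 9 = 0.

Discriminant: (-8)² − 4·3·(-9) = 172.
Quadratic formula: p = (8 ± √172) / 6.
So p = 4/3 + √(43)/3 ≈ 3.5191 or p = 4/3 - √(43)/3 ≈ -0.8525.

p = -0.8525 or p = 3.5191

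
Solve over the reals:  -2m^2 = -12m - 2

m = -0.1623 or m = 6.1623

Rearrange to standard form: -2m^2 + 12m + 2 = 0.
Discriminant: (12)^2 - 4*(-2)*2 = 160.
Quadratic formula: m = (-12 +/- sqrt(160)) / (-4).
So m = 3 - sqrt(10) ~= -0.1623 or m = 3 + sqrt(10) ~= 6.1623.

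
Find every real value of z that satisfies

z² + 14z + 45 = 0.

z = -9 or z = -5

Factor: (z + 5)(z + 9) = 0.
So z = -5 or z = -9.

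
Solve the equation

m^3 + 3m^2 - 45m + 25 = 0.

m = -8.5826 or m = 0.5826 or m = 5

Possible rational roots are divisors of 25. Testing m = 5 gives 0, so (m - 5) is a factor.
Divide: m^3 + 3m^2 - 45m + 25 = (m - 5)(m^2 + 8m - 5).
Apply the quadratic formula to m^2 + 8m - 5 = 0: m = (-8 +/- sqrt(84))/2, i.e. m ~= 0.5826 or m ~= -8.5826.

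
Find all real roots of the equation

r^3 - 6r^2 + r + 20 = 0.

Possible rational roots are divisors of 20. Testing r = 5 gives 0, so (r - 5) is a factor.
Divide: r^3 - 6r^2 + r + 20 = (r - 5)(r^2 - r - 4).
Apply the quadratic formula to r^2 - r - 4 = 0: r = (1 +/- sqrt(17))/2, i.e. r ~= 2.5616 or r ~= -1.5616.

r = -1.5616 or r = 2.5616 or r = 5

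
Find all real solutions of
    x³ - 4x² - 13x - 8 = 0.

x = -1.2749 or x = -1 or x = 6.2749

Possible rational roots are divisors of -8. Testing x = -1 gives 0, so (x + 1) is a factor.
Divide: x³ - 4x² - 13x - 8 = (x + 1)(x² - 5x - 8).
Apply the quadratic formula to x² - 5x - 8 = 0: x = (5 ± √57)/2, i.e. x ≈ 6.2749 or x ≈ -1.2749.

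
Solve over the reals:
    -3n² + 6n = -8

Rearrange to standard form: -3n² + 6n + 8 = 0.
Discriminant: (6)² − 4·(-3)·8 = 132.
Quadratic formula: n = (-6 ± √132) / (-6).
So n = 1 - √(33)/3 ≈ -0.9149 or n = 1 + √(33)/3 ≈ 2.9149.

n = -0.9149 or n = 2.9149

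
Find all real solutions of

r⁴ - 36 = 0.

Let u = r². The equation becomes u² - 36 = 0.
Factor: (u + 6)(u - 6) = 0, so u = -6 or u = 6.
r² = -6 < 0 has no real solution.
r² = 6 gives r = ±√(6) ≈ ±2.4495.

r = -2.4495 or r = 2.4495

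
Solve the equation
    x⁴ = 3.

x = -1.3161 or x = 1.3161

Let u = x². The equation becomes u² - 3 = 0.
By the quadratic formula, u = √(3) or u = -√(3).
x² = √(3) gives x = ±3^(1/4) ≈ ±1.3161.
x² = -√(3) < 0 has no real solution.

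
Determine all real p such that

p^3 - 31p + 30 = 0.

p = -6 or p = 1 or p = 5

Possible rational roots are divisors of 30. Testing p = 5 gives 0, so (p - 5) is a factor.
Divide: p^3 - 31p + 30 = (p - 5)(p^2 + 5p - 6).
Factor the quadratic: p = 1 or p = -6.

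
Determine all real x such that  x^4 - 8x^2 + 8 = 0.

x = -2.6131 or x = -1.0824 or x = 1.0824 or x = 2.6131

Let u = x^2. The equation becomes u^2 - 8u + 8 = 0.
By the quadratic formula, u = 2*sqrt(2) + 4 or u = 4 - 2*sqrt(2).
x^2 = 2*sqrt(2) + 4 gives x = +/-sqrt(2*sqrt(2) + 4) ~= +/-2.6131.
x^2 = 4 - 2*sqrt(2) gives x = +/-sqrt(4 - 2*sqrt(2)) ~= +/-1.0824.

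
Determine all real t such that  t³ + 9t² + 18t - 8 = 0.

t = -5.3723 or t = -4 or t = 0.3723

Possible rational roots are divisors of -8. Testing t = -4 gives 0, so (t + 4) is a factor.
Divide: t³ + 9t² + 18t - 8 = (t + 4)(t² + 5t - 2).
Apply the quadratic formula to t² + 5t - 2 = 0: t = (-5 ± √33)/2, i.e. t ≈ 0.3723 or t ≈ -5.3723.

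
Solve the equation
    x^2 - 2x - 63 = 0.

Factor: (x + 7)(x - 9) = 0.
So x = -7 or x = 9.

x = -7 or x = 9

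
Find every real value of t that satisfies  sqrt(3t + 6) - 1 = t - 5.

Isolate the radical: sqrt(3t + 6) = t - 4.
Square both sides: 3t + 6 = (t - 4)^2.
Expand and rearrange: t^2 - 11t + 10 = 0.
Solving gives t = 10 or t = 1.
Check each candidate in the original equation:
  t = 10: sqrt(36) = 6, while t - 4 = 6 — valid.
  t = 1: sqrt(9) = 3, while t - 4 = -3 — extraneous.

t = 10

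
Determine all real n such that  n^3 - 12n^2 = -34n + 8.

n = 0.2583 or n = 4 or n = 7.7417

Rearrange: n^3 - 12n^2 + 34n - 8 = 0.
Possible rational roots are divisors of -8. Testing n = 4 gives 0, so (n - 4) is a factor.
Divide: n^3 - 12n^2 + 34n - 8 = (n - 4)(n^2 - 8n + 2).
Apply the quadratic formula to n^2 - 8n + 2 = 0: n = (8 +/- sqrt(56))/2, i.e. n ~= 7.7417 or n ~= 0.2583.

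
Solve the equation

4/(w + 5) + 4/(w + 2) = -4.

w = -6.3028 or w = -2.6972

Multiply both sides by (w + 5)(w + 2):
4(w + 2) + 4(w + 5) = -4(w + 5)(w + 2).
Expand and collect terms: -4w^2 - 36w - 68 = 0.
By the quadratic formula, w = (36 +/- sqrt(208)) / -8, so w ~= -6.3028 or w ~= -2.6972.
Neither value makes a denominator zero (w != -5, w != -2), so both are valid.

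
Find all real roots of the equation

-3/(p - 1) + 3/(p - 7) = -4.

Multiply both sides by (p - 1)(p - 7):
-3(p - 7) + 3(p - 1) = -4(p - 1)(p - 7).
Expand and collect terms: -4p² + 32p - 46 = 0.
By the quadratic formula, p = (-32 ± √288) / -8, so p ≈ 1.8787 or p ≈ 6.1213.
Neither value makes a denominator zero (p ≠ 1, p ≠ 7), so both are valid.

p = 1.8787 or p = 6.1213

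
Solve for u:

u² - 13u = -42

u = 6 or u = 7

Bring every term to one side: u² - 13u + 42 = 0.
Factor: (u - 6)(u - 7) = 0.
So u = 6 or u = 7.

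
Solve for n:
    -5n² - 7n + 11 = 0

n = -2.3401 or n = 0.9401

Discriminant: (-7)² − 4·(-5)·11 = 269.
Quadratic formula: n = (7 ± √269) / (-10).
So n = -√(269)/10 - 7/10 ≈ -2.3401 or n = -7/10 + √(269)/10 ≈ 0.9401.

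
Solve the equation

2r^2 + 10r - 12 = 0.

r = -6 or r = 1

Factor: 2(r + 6)(r - 1) = 0.
So r = -6 or r = 1.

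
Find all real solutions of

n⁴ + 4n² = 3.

n = -0.8036 or n = 0.8036

Let u = n². The equation becomes u² + 4u - 3 = 0.
By the quadratic formula, u = -2 + √(7) or u = -√(7) - 2.
n² = -2 + √(7) gives n = ±√(-2 + √(7)) ≈ ±0.8036.
n² = -√(7) - 2 < 0 has no real solution.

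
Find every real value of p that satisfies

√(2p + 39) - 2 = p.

Isolate the radical: √(2p + 39) = p + 2.
Square both sides: 2p + 39 = (p + 2)².
Expand and rearrange: p² + 2p - 35 = 0.
Solving gives p = 5 or p = -7.
Check each candidate in the original equation:
  p = 5: √(49) = 7, while p + 2 = 7 — valid.
  p = -7: √(25) = 5, while p + 2 = -5 — extraneous.

p = 5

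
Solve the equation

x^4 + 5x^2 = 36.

x = -2 or x = 2

Let u = x^2. The equation becomes u^2 + 5u - 36 = 0.
Factor: (u + 9)(u - 4) = 0, so u = -9 or u = 4.
x^2 = -9 < 0 has no real solution.
x^2 = 4 gives x = +/-2.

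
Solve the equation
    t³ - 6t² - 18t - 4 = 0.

Possible rational roots are divisors of -4. Testing t = -2 gives 0, so (t + 2) is a factor.
Divide: t³ - 6t² - 18t - 4 = (t + 2)(t² - 8t - 2).
Apply the quadratic formula to t² - 8t - 2 = 0: t = (8 ± √72)/2, i.e. t ≈ 8.2426 or t ≈ -0.2426.

t = -2 or t = -0.2426 or t = 8.2426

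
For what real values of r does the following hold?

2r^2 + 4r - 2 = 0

r = -2.4142 or r = 0.4142

Discriminant: (4)^2 - 4*2*(-2) = 32.
Quadratic formula: r = (-4 +/- sqrt(32)) / 4.
So r = -1 + sqrt(2) ~= 0.4142 or r = -sqrt(2) - 1 ~= -2.4142.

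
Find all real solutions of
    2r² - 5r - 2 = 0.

r = -0.3508 or r = 2.8508

Discriminant: (-5)² − 4·2·(-2) = 41.
Quadratic formula: r = (5 ± √41) / 4.
So r = 5/4 + √(41)/4 ≈ 2.8508 or r = 5/4 - √(41)/4 ≈ -0.3508.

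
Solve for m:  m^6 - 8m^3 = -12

Let u = m^3. The equation becomes u^2 - 8u + 12 = 0.
Factor: (u - 2)(u - 6) = 0, so u = 2 or u = 6.
m^3 = 2 gives m = (2)^(1/3) ~= 1.2599.
m^3 = 6 gives m = (6)^(1/3) ~= 1.8171.

m = 1.2599 or m = 1.8171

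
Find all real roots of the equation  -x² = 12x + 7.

x = -11.3852 or x = -0.6148

Rearrange to standard form: -x² - 12x - 7 = 0.
Discriminant: (-12)² − 4·(-1)·(-7) = 116.
Quadratic formula: x = (12 ± √116) / (-2).
So x = -6 - √(29) ≈ -11.3852 or x = -6 + √(29) ≈ -0.6148.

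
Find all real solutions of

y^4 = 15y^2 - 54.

Let u = y^2. The equation becomes u^2 - 15u + 54 = 0.
Factor: (u - 9)(u - 6) = 0, so u = 9 or u = 6.
y^2 = 9 gives y = +/-3.
y^2 = 6 gives y = +/-sqrt(6) ~= +/-2.4495.

y = -3 or y = -2.4495 or y = 2.4495 or y = 3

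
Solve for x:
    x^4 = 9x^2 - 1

x = -2.9812 or x = -0.3354 or x = 0.3354 or x = 2.9812

Let u = x^2. The equation becomes u^2 - 9u + 1 = 0.
By the quadratic formula, u = sqrt(77)/2 + 9/2 or u = 9/2 - sqrt(77)/2.
x^2 = sqrt(77)/2 + 9/2 gives x = +/-sqrt(sqrt(77)/2 + 9/2) ~= +/-2.9812.
x^2 = 9/2 - sqrt(77)/2 gives x = +/-sqrt(9/2 - sqrt(77)/2) ~= +/-0.3354.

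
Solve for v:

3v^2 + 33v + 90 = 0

Factor: 3(v + 6)(v + 5) = 0.
So v = -6 or v = -5.

v = -6 or v = -5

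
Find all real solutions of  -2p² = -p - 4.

Rearrange to standard form: -2p² + p + 4 = 0.
Discriminant: (1)² − 4·(-2)·4 = 33.
Quadratic formula: p = (-1 ± √33) / (-4).
So p = 1/4 - √(33)/4 ≈ -1.1861 or p = 1/4 + √(33)/4 ≈ 1.6861.

p = -1.1861 or p = 1.6861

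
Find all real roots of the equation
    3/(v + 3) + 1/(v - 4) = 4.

v = -2.2787 or v = 4.2787

Multiply both sides by (v + 3)(v - 4):
3(v - 4) + (v + 3) = 4(v + 3)(v - 4).
Expand and collect terms: 4v^2 - 8v - 39 = 0.
By the quadratic formula, v = (8 +/- sqrt(688)) / 8, so v ~= 4.2787 or v ~= -2.2787.
Neither value makes a denominator zero (v != -3, v != 4), so both are valid.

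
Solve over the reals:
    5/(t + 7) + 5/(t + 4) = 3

t = -6.0756 or t = -1.5911

Multiply both sides by (t + 7)(t + 4):
5(t + 4) + 5(t + 7) = 3(t + 7)(t + 4).
Expand and collect terms: 3t² + 23t + 29 = 0.
By the quadratic formula, t = (-23 ± √181) / 6, so t ≈ -1.5911 or t ≈ -6.0756.
Neither value makes a denominator zero (t ≠ -7, t ≠ -4), so both are valid.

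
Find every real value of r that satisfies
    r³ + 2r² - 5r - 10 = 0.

Possible rational roots are divisors of -10. Testing r = -2 gives 0, so (r + 2) is a factor.
Divide: r³ + 2r² - 5r - 10 = (r + 2)(r² - 5).
Apply the quadratic formula to r² - 5 = 0: r = (0 ± √20)/2, i.e. r ≈ 2.2361 or r ≈ -2.2361.

r = -2.2361 or r = -2 or r = 2.2361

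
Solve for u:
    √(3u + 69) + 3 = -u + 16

Isolate the radical: √(3u + 69) = -u + 13.
Square both sides: 3u + 69 = (-u + 13)².
Expand and rearrange: u² - 29u + 100 = 0.
Solving gives u = 25 or u = 4.
Check each candidate in the original equation:
  u = 25: √(144) = 12, while -u + 13 = -12 — extraneous.
  u = 4: √(81) = 9, while -u + 13 = 9 — valid.

u = 4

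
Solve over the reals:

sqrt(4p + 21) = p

Square both sides: 4p + 21 = (p)^2.
Expand and rearrange: p^2 - 4p - 21 = 0.
Solving gives p = 7 or p = -3.
Check each candidate in the original equation:
  p = 7: sqrt(49) = 7, while p = 7 — valid.
  p = -3: sqrt(9) = 3, while p = -3 — extraneous.

p = 7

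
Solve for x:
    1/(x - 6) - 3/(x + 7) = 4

Multiply both sides by (x - 6)(x + 7):
(x + 7) - 3(x - 6) = 4(x - 6)(x + 7).
Expand and collect terms: 4x^2 + 6x - 193 = 0.
By the quadratic formula, x = (-6 +/- sqrt(3124)) / 8, so x ~= 6.2366 or x ~= -7.7366.
Neither value makes a denominator zero (x != 6, x != -7), so both are valid.

x = -7.7366 or x = 6.2366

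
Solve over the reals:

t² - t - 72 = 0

t = -8 or t = 9

Factor: (t - 9)(t + 8) = 0.
So t = 9 or t = -8.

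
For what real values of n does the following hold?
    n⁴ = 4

Let u = n². The equation becomes u² - 4 = 0.
Factor: (u + 2)(u - 2) = 0, so u = -2 or u = 2.
n² = -2 < 0 has no real solution.
n² = 2 gives n = ±√(2) ≈ ±1.4142.

n = -1.4142 or n = 1.4142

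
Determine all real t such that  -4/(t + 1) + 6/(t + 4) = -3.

t = -5.5465 or t = -0.1202

Multiply both sides by (t + 1)(t + 4):
-4(t + 4) + 6(t + 1) = -3(t + 1)(t + 4).
Expand and collect terms: -3t^2 - 17t - 2 = 0.
By the quadratic formula, t = (17 +/- sqrt(265)) / -6, so t ~= -5.5465 or t ~= -0.1202.
Neither value makes a denominator zero (t != -1, t != -4), so both are valid.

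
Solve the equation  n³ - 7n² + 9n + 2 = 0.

Possible rational roots are divisors of 2. Testing n = 2 gives 0, so (n - 2) is a factor.
Divide: n³ - 7n² + 9n + 2 = (n - 2)(n² - 5n - 1).
Apply the quadratic formula to n² - 5n - 1 = 0: n = (5 ± √29)/2, i.e. n ≈ 5.1926 or n ≈ -0.1926.

n = -0.1926 or n = 2 or n = 5.1926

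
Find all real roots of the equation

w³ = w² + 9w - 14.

w = -3.1926 or w = 2 or w = 2.1926

Rearrange: w³ - w² - 9w + 14 = 0.
Possible rational roots are divisors of 14. Testing w = 2 gives 0, so (w - 2) is a factor.
Divide: w³ - w² - 9w + 14 = (w - 2)(w² + w - 7).
Apply the quadratic formula to w² + w - 7 = 0: w = (-1 ± √29)/2, i.e. w ≈ 2.1926 or w ≈ -3.1926.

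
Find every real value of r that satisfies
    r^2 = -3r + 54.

r = -9 or r = 6

Bring every term to one side: r^2 + 3r - 54 = 0.
Factor: (r + 9)(r - 6) = 0.
So r = -9 or r = 6.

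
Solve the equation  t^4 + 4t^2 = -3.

No real solutions.

Let u = t^2. The equation becomes u^2 + 4u + 3 = 0.
Factor: (u + 3)(u + 1) = 0, so u = -3 or u = -1.
t^2 = -3 < 0 has no real solution.
t^2 = -1 < 0 has no real solution.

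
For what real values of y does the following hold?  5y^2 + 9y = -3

y = -1.3583 or y = -0.4417

Rearrange to standard form: 5y^2 + 9y + 3 = 0.
Discriminant: (9)^2 - 4*5*3 = 21.
Quadratic formula: y = (-9 +/- sqrt(21)) / 10.
So y = -9/10 + sqrt(21)/10 ~= -0.4417 or y = -9/10 - sqrt(21)/10 ~= -1.3583.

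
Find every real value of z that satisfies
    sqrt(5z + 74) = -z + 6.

Square both sides: 5z + 74 = (-z + 6)^2.
Expand and rearrange: z^2 - 17z - 38 = 0.
Solving gives z = 19 or z = -2.
Check each candidate in the original equation:
  z = 19: sqrt(169) = 13, while -z + 6 = -13 — extraneous.
  z = -2: sqrt(64) = 8, while -z + 6 = 8 — valid.

z = -2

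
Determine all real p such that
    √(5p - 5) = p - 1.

Square both sides: 5p - 5 = (p - 1)².
Expand and rearrange: p² - 7p + 6 = 0.
Solving gives p = 6 or p = 1.
Check each candidate in the original equation:
  p = 6: √(25) = 5, while p - 1 = 5 — valid.
  p = 1: √(0) = 0, while p - 1 = 0 — valid.

p = 1 or p = 6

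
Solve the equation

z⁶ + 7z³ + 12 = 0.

z = -1.5874 or z = -1.4422

Let u = z³. The equation becomes u² + 7u + 12 = 0.
Factor: (u + 3)(u + 4) = 0, so u = -3 or u = -4.
z³ = -3 gives z = -∛(3) ≈ -1.4422.
z³ = -4 gives z = -∛(4) ≈ -1.5874.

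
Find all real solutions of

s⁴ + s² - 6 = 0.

Let u = s². The equation becomes u² + u - 6 = 0.
Factor: (u - 2)(u + 3) = 0, so u = 2 or u = -3.
s² = 2 gives s = ±√(2) ≈ ±1.4142.
s² = -3 < 0 has no real solution.

s = -1.4142 or s = 1.4142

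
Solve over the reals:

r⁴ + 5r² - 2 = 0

r = -0.6101 or r = 0.6101

Let u = r². The equation becomes u² + 5u - 2 = 0.
By the quadratic formula, u = -5/2 + √(33)/2 or u = -√(33)/2 - 5/2.
r² = -5/2 + √(33)/2 gives r = ±√(-5/2 + √(33)/2) ≈ ±0.6101.
r² = -√(33)/2 - 5/2 < 0 has no real solution.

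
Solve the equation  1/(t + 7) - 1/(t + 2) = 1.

Multiply both sides by (t + 7)(t + 2):
(t + 2) - (t + 7) = (t + 7)(t + 2).
Expand and collect terms: t² + 9t + 19 = 0.
By the quadratic formula, t = (-9 ± √5) / 2, so t ≈ -3.382 or t ≈ -5.618.
Neither value makes a denominator zero (t ≠ -7, t ≠ -2), so both are valid.

t = -5.618 or t = -3.382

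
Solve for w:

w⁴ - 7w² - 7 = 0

Let u = w². The equation becomes u² - 7u - 7 = 0.
By the quadratic formula, u = 7/2 + √(77)/2 or u = 7/2 - √(77)/2.
w² = 7/2 + √(77)/2 gives w = ±√(7/2 + √(77)/2) ≈ ±2.8085.
w² = 7/2 - √(77)/2 < 0 has no real solution.

w = -2.8085 or w = 2.8085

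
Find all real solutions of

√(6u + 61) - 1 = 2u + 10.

Isolate the radical: √(6u + 61) = 2u + 11.
Square both sides: 6u + 61 = (2u + 11)².
Expand and rearrange: 4u² + 38u + 60 = 0.
Solving gives u = -2 or u = -7.5.
Check each candidate in the original equation:
  u = -2: √(49) = 7, while 2u + 11 = 7 — valid.
  u = -7.5: √(16) = 4, while 2u + 11 = -4 — extraneous.

u = -2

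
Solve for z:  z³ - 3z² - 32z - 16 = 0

Possible rational roots are divisors of -16. Testing z = -4 gives 0, so (z + 4) is a factor.
Divide: z³ - 3z² - 32z - 16 = (z + 4)(z² - 7z - 4).
Apply the quadratic formula to z² - 7z - 4 = 0: z = (7 ± √65)/2, i.e. z ≈ 7.5311 or z ≈ -0.5311.

z = -4 or z = -0.5311 or z = 7.5311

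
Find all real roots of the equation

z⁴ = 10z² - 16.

Let u = z². The equation becomes u² - 10u + 16 = 0.
Factor: (u - 8)(u - 2) = 0, so u = 8 or u = 2.
z² = 8 gives z = ±2·√(2) ≈ ±2.8284.
z² = 2 gives z = ±√(2) ≈ ±1.4142.

z = -2.8284 or z = -1.4142 or z = 1.4142 or z = 2.8284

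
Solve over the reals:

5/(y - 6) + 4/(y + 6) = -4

Multiply both sides by (y - 6)(y + 6):
5(y + 6) + 4(y - 6) = -4(y - 6)(y + 6).
Expand and collect terms: -4y^2 - 9y + 138 = 0.
By the quadratic formula, y = (9 +/- sqrt(2289)) / -8, so y ~= -7.1054 or y ~= 4.8554.
Neither value makes a denominator zero (y != 6, y != -6), so both are valid.

y = -7.1054 or y = 4.8554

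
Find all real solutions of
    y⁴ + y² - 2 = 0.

Let u = y². The equation becomes u² + u - 2 = 0.
Factor: (u + 2)(u - 1) = 0, so u = -2 or u = 1.
y² = -2 < 0 has no real solution.
y² = 1 gives y = ±1.

y = -1 or y = 1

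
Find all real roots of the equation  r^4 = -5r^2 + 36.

r = -2 or r = 2

Let u = r^2. The equation becomes u^2 + 5u - 36 = 0.
Factor: (u - 4)(u + 9) = 0, so u = 4 or u = -9.
r^2 = 4 gives r = +/-2.
r^2 = -9 < 0 has no real solution.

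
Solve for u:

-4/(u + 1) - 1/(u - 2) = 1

u = -5.6056 or u = 1.6056

Multiply both sides by (u + 1)(u - 2):
-4(u - 2) - (u + 1) = (u + 1)(u - 2).
Expand and collect terms: u^2 + 4u - 9 = 0.
By the quadratic formula, u = (-4 +/- sqrt(52)) / 2, so u ~= 1.6056 or u ~= -5.6056.
Neither value makes a denominator zero (u != -1, u != 2), so both are valid.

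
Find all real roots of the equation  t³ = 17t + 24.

t = -3 or t = -1.7016 or t = 4.7016

Rearrange: t³ - 17t - 24 = 0.
Possible rational roots are divisors of -24. Testing t = -3 gives 0, so (t + 3) is a factor.
Divide: t³ - 17t - 24 = (t + 3)(t² - 3t - 8).
Apply the quadratic formula to t² - 3t - 8 = 0: t = (3 ± √41)/2, i.e. t ≈ 4.7016 or t ≈ -1.7016.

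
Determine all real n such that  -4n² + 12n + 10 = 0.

n = -0.6794 or n = 3.6794

Discriminant: (12)² − 4·(-4)·10 = 304.
Quadratic formula: n = (-12 ± √304) / (-8).
So n = 3/2 - √(19)/2 ≈ -0.6794 or n = 3/2 + √(19)/2 ≈ 3.6794.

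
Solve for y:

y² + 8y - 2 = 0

Discriminant: (8)² − 4·1·(-2) = 72.
Quadratic formula: y = (-8 ± √72) / 2.
So y = -4 + 3·√(2) ≈ 0.2426 or y = -3·√(2) - 4 ≈ -8.2426.

y = -8.2426 or y = 0.2426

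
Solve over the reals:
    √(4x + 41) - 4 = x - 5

Isolate the radical: √(4x + 41) = x - 1.
Square both sides: 4x + 41 = (x - 1)².
Expand and rearrange: x² - 6x - 40 = 0.
Solving gives x = 10 or x = -4.
Check each candidate in the original equation:
  x = 10: √(81) = 9, while x - 1 = 9 — valid.
  x = -4: √(25) = 5, while x - 1 = -5 — extraneous.

x = 10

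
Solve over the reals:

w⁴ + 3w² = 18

w = -1.7321 or w = 1.7321

Let u = w². The equation becomes u² + 3u - 18 = 0.
Factor: (u - 3)(u + 6) = 0, so u = 3 or u = -6.
w² = 3 gives w = ±√(3) ≈ ±1.7321.
w² = -6 < 0 has no real solution.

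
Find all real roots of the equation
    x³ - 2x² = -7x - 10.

x = -1

Rearrange: x³ - 2x² + 7x + 10 = 0.
Possible rational roots are divisors of 10. Testing x = -1 gives 0, so (x + 1) is a factor.
Divide: x³ - 2x² + 7x + 10 = (x + 1)(x² - 3x + 10).
The quadratic x² - 3x + 10 has discriminant -31 < 0, so no further real roots.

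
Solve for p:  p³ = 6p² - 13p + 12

Rearrange: p³ - 6p² + 13p - 12 = 0.
Possible rational roots are divisors of -12. Testing p = 3 gives 0, so (p - 3) is a factor.
Divide: p³ - 6p² + 13p - 12 = (p - 3)(p² - 3p + 4).
The quadratic p² - 3p + 4 has discriminant -7 < 0, so no further real roots.

p = 3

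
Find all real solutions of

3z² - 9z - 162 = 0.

z = -6 or z = 9

Factor: 3(z - 9)(z + 6) = 0.
So z = 9 or z = -6.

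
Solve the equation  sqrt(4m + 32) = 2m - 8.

m = 8

Square both sides: 4m + 32 = (2m - 8)^2.
Expand and rearrange: 4m^2 - 36m + 32 = 0.
Solving gives m = 8 or m = 1.
Check each candidate in the original equation:
  m = 8: sqrt(64) = 8, while 2m - 8 = 8 — valid.
  m = 1: sqrt(36) = 6, while 2m - 8 = -6 — extraneous.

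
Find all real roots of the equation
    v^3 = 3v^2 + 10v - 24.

Rearrange: v^3 - 3v^2 - 10v + 24 = 0.
Possible rational roots are divisors of 24. Testing v = -3 gives 0, so (v + 3) is a factor.
Divide: v^3 - 3v^2 - 10v + 24 = (v + 3)(v^2 - 6v + 8).
Factor the quadratic: v = 4 or v = 2.

v = -3 or v = 2 or v = 4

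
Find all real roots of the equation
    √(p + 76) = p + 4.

p = 5

Square both sides: p + 76 = (p + 4)².
Expand and rearrange: p² + 7p - 60 = 0.
Solving gives p = 5 or p = -12.
Check each candidate in the original equation:
  p = 5: √(81) = 9, while p + 4 = 9 — valid.
  p = -12: √(64) = 8, while p + 4 = -8 — extraneous.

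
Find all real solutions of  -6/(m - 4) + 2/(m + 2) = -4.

m = -2.4051 or m = 5.4051

Multiply both sides by (m - 4)(m + 2):
-6(m + 2) + 2(m - 4) = -4(m - 4)(m + 2).
Expand and collect terms: -4m² + 12m + 52 = 0.
By the quadratic formula, m = (-12 ± √976) / -8, so m ≈ -2.4051 or m ≈ 5.4051.
Neither value makes a denominator zero (m ≠ 4, m ≠ -2), so both are valid.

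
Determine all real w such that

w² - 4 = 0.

w = -2 or w = 2

Factor: (w - 2)(w + 2) = 0.
So w = 2 or w = -2.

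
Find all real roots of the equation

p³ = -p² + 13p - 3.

Rearrange: p³ + p² - 13p + 3 = 0.
Possible rational roots are divisors of 3. Testing p = 3 gives 0, so (p - 3) is a factor.
Divide: p³ + p² - 13p + 3 = (p - 3)(p² + 4p - 1).
Apply the quadratic formula to p² + 4p - 1 = 0: p = (-4 ± √20)/2, i.e. p ≈ 0.2361 or p ≈ -4.2361.

p = -4.2361 or p = 0.2361 or p = 3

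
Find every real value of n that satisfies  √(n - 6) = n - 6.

Square both sides: n - 6 = (n - 6)².
Expand and rearrange: n² - 13n + 42 = 0.
Solving gives n = 7 or n = 6.
Check each candidate in the original equation:
  n = 7: √(1) = 1, while n - 6 = 1 — valid.
  n = 6: √(0) = 0, while n - 6 = 0 — valid.

n = 6 or n = 7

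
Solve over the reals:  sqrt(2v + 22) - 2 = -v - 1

v = -3

Isolate the radical: sqrt(2v + 22) = -v + 1.
Square both sides: 2v + 22 = (-v + 1)^2.
Expand and rearrange: v^2 - 4v - 21 = 0.
Solving gives v = 7 or v = -3.
Check each candidate in the original equation:
  v = 7: sqrt(36) = 6, while -v + 1 = -6 — extraneous.
  v = -3: sqrt(16) = 4, while -v + 1 = 4 — valid.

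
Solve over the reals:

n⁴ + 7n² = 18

n = -1.4142 or n = 1.4142

Let u = n². The equation becomes u² + 7u - 18 = 0.
Factor: (u - 2)(u + 9) = 0, so u = 2 or u = -9.
n² = 2 gives n = ±√(2) ≈ ±1.4142.
n² = -9 < 0 has no real solution.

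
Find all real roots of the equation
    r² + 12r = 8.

r = -12.6332 or r = 0.6332

Rearrange to standard form: r² + 12r - 8 = 0.
Discriminant: (12)² − 4·1·(-8) = 176.
Quadratic formula: r = (-12 ± √176) / 2.
So r = -6 + 2·√(11) ≈ 0.6332 or r = -2·√(11) - 6 ≈ -12.6332.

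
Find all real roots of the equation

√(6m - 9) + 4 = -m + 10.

Isolate the radical: √(6m - 9) = -m + 6.
Square both sides: 6m - 9 = (-m + 6)².
Expand and rearrange: m² - 18m + 45 = 0.
Solving gives m = 15 or m = 3.
Check each candidate in the original equation:
  m = 15: √(81) = 9, while -m + 6 = -9 — extraneous.
  m = 3: √(9) = 3, while -m + 6 = 3 — valid.

m = 3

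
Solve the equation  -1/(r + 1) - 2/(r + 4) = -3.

r = -3.4142 or r = -0.5858

Multiply both sides by (r + 1)(r + 4):
-(r + 4) - 2(r + 1) = -3(r + 1)(r + 4).
Expand and collect terms: -3r² - 12r - 6 = 0.
By the quadratic formula, r = (12 ± √72) / -6, so r ≈ -3.4142 or r ≈ -0.5858.
Neither value makes a denominator zero (r ≠ -1, r ≠ -4), so both are valid.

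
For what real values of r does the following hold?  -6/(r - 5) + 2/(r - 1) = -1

Multiply both sides by (r - 5)(r - 1):
-6(r - 1) + 2(r - 5) = -(r - 5)(r - 1).
Expand and collect terms: -r^2 + 10r - 1 = 0.
By the quadratic formula, r = (-10 +/- sqrt(96)) / -2, so r ~= 0.101 or r ~= 9.899.
Neither value makes a denominator zero (r != 5, r != 1), so both are valid.

r = 0.101 or r = 9.899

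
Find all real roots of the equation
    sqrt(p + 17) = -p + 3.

Square both sides: p + 17 = (-p + 3)^2.
Expand and rearrange: p^2 - 7p - 8 = 0.
Solving gives p = 8 or p = -1.
Check each candidate in the original equation:
  p = 8: sqrt(25) = 5, while -p + 3 = -5 — extraneous.
  p = -1: sqrt(16) = 4, while -p + 3 = 4 — valid.

p = -1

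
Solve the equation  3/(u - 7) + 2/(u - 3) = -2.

u = 1.614 or u = 5.886

Multiply both sides by (u - 7)(u - 3):
3(u - 3) + 2(u - 7) = -2(u - 7)(u - 3).
Expand and collect terms: -2u² + 15u - 19 = 0.
By the quadratic formula, u = (-15 ± √73) / -4, so u ≈ 1.614 or u ≈ 5.886.
Neither value makes a denominator zero (u ≠ 7, u ≠ 3), so both are valid.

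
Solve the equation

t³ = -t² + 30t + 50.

Rearrange: t³ + t² - 30t - 50 = 0.
Possible rational roots are divisors of -50. Testing t = -5 gives 0, so (t + 5) is a factor.
Divide: t³ + t² - 30t - 50 = (t + 5)(t² - 4t - 10).
Apply the quadratic formula to t² - 4t - 10 = 0: t = (4 ± √56)/2, i.e. t ≈ 5.7417 or t ≈ -1.7417.

t = -5 or t = -1.7417 or t = 5.7417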